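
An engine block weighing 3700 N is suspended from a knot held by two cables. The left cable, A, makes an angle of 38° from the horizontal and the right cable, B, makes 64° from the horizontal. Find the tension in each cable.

T_A = 1658 N, T_B = 2981 N

ΣF_x = 0: −T_A·cos38° + T_B·cos64° = 0 → T_B = 1.79759·T_A.
ΣF_y = 0: T_A·sin38° + T_B·sin64° = 3700.
Substitute: T_A·(0.615661 + 1.79759·0.898794) = 3700 → T_A = 1658.21 ≈ 1658 N.
Then T_B = 1.79759 × 1658.21 = 2981 N.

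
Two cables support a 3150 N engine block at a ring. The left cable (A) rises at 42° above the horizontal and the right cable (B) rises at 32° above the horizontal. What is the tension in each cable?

T_A = 2779 N, T_B = 2435 N

ΣF_x = 0: −T_A·cos42° + T_B·cos32° = 0 → T_B = 0.8763·T_A.
ΣF_y = 0: T_A·sin42° + T_B·sin32° = 3150.
Substitute: T_A·(0.669131 + 0.8763·0.529919) = 3150 → T_A = 2779.01 ≈ 2779 N.
Then T_B = 0.8763 × 2779.01 = 2435 N.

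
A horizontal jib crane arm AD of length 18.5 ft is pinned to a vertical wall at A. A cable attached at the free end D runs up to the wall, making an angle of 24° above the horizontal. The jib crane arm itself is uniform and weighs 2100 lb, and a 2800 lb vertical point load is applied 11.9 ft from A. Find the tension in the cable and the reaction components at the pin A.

T = 7010 lb, A_x = 6404 lb, A_y = 2049 lb

ΣM about A: T·sin24°·18.5 − 2100·9.25 − 2800·11.9 = 0 → T = 52745/(18.5·0.406737) = 7009.64 ≈ 7010 lb.
ΣF_x = 0: A_x − T·cos24° = 0 → A_x = 7009.64 × 0.913545 = 6404 lb.
ΣF_y = 0: A_y + T·sin24° − 2100 − 2800 = 0 → A_y = 4900 − 7009.64 × 0.406737 = 2049 lb.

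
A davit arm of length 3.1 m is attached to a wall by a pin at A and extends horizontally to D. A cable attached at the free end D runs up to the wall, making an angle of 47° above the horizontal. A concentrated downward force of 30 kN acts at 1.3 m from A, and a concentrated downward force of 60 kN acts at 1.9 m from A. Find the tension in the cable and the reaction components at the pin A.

ΣM about A: T·sin47°·3.1 − 30·1.3 − 60·1.9 = 0 → T = 153/(3.1·0.731354) = 67.4842 ≈ 67.48 kN.
ΣF_x = 0: A_x − T·cos47° = 0 → A_x = 67.4842 × 0.681998 = 46.02 kN.
ΣF_y = 0: A_y + T·sin47° − 30 − 60 = 0 → A_y = 90 − 67.4842 × 0.731354 = 40.65 kN.

T = 67.48 kN, A_x = 46.02 kN, A_y = 40.65 kN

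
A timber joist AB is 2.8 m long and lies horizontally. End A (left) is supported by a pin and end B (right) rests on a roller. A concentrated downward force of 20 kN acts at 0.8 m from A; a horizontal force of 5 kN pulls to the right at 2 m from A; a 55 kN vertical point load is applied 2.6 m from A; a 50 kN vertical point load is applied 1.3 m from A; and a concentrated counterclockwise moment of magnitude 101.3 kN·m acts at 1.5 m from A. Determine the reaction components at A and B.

A_x = -5.000 kN, A_y = 81.18 kN, B_y = 43.82 kN

ΣM about A: B_y·2.8 − 20·0.8 − 55·2.6 − 50·1.3 + 101.3 = 0 → B_y = 122.7/2.8 = 43.8214 ≈ 43.82 kN.
ΣF_y = 0: A_y + 43.8214 − 20 − 55 − 50 = 0 → A_y = 81.18 kN.
ΣF_x = 0: A_x + 5 = 0 → A_x = -5.000 kN.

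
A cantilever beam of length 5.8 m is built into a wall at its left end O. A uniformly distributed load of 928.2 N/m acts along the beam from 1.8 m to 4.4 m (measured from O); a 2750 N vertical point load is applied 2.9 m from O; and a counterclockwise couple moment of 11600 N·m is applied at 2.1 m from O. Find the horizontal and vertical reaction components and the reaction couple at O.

Resultant of the distributed load: 928.2 × 2.6 = 2413.32 N at 3.1 m from O.
ΣF_x = 0: O_x = 0.
ΣF_y = 0: O_y − 928.2·2.6 − 2750 = 0 → O_y = 5163 N.
ΣM about O: M_O − (928.2·2.6)·3.1 − 2750·2.9 + 11600 = 0 → M_O = 3856 N·m.

O_x = 0, O_y = 5163 N, M_O = 3856 N·m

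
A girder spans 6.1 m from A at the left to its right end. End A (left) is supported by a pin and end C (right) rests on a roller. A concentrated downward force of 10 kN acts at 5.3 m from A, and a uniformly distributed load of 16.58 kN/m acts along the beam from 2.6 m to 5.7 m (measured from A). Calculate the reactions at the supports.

Resultant of the distributed load: 16.58 × 3.1 = 51.398 kN at 4.15 m from A.
Taking moments about A: C_y·6.1 − 10·5.3 − (16.58·3.1)·4.15 = 0 → C_y = 266.3017/6.1 = 43.656 ≈ 43.66 kN.
ΣF_y = 0: A_y + 43.656 − 10 − 16.58·3.1 = 0 → A_y = 17.74 kN.
ΣF_x = 0: no horizontal applied forces, so A_x = 0.

A_x = 0, A_y = 17.74 kN, C_y = 43.66 kN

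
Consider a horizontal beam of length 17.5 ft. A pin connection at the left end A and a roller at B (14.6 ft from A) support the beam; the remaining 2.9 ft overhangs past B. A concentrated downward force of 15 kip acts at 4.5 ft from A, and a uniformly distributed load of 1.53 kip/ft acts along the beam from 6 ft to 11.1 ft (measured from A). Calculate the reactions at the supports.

A_x = 0, A_y = 13.61 kip, B_y = 9.193 kip

Resultant of the distributed load: 1.53 × 5.1 = 7.803 kip at 8.55 ft from A.
ΣM about A: B_y·14.6 − 15·4.5 − (1.53·5.1)·8.55 = 0 → B_y = 134.21565/14.6 = 9.19285 ≈ 9.193 kip.
ΣF_y = 0: A_y + 9.19285 − 15 − 1.53·5.1 = 0 → A_y = 13.61 kip.
ΣF_x = 0: no horizontal applied forces, so A_x = 0.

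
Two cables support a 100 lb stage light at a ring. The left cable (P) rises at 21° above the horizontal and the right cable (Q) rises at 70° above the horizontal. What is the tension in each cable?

T_P = 34.21 lb, T_Q = 93.37 lb

ΣF_x = 0: −T_P·cos21° + T_Q·cos70° = 0 → T_Q = 2.72961·T_P.
ΣF_y = 0: T_P·sin21° + T_Q·sin70° = 100.
Substitute: T_P·(0.358368 + 2.72961·0.939693) = 100 → T_P = 34.2072 ≈ 34.21 lb.
Then T_Q = 2.72961 × 34.2072 = 93.37 lb.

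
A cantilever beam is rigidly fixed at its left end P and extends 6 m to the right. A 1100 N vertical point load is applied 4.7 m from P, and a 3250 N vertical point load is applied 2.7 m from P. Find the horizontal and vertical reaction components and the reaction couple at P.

P_x = 0, P_y = 4350 N, M_P = 13940 N·m

ΣF_x = 0: P_x = 0.
ΣF_y = 0: P_y − 1100 − 3250 = 0 → P_y = 4350 N.
ΣM about P: M_P − 1100·4.7 − 3250·2.7 = 0 → M_P = 13940 N·m.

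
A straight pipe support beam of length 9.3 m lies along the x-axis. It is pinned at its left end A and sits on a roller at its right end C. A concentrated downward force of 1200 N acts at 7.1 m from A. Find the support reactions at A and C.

Moments about A: C_y·9.3 − 1200·7.1 = 0 → C_y = 8520/9.3 = 916.129 ≈ 916.1 N.
ΣF_y = 0: A_y + 916.129 − 1200 = 0 → A_y = 283.9 N.
ΣF_x = 0: no horizontal applied forces, so A_x = 0.

A_x = 0, A_y = 283.9 N, C_y = 916.1 N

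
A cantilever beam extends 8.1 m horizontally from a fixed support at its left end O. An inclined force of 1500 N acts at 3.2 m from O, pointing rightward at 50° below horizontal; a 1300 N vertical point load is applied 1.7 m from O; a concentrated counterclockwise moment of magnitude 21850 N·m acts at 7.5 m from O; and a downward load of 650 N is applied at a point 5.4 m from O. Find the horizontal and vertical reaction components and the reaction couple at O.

O_x = -964.2 N, O_y = 3099 N, M_O = -12450 N·m

ΣF_x = 0: O_x + 1500·cos50° = 0 → O_x = -964.2 N.
ΣF_y = 0: O_y − 1500·sin50° − 1300 − 650 = 0 → O_y = 3099 N.
ΣM about O: M_O − 1500·sin50°·3.2 − 1300·1.7 + 21850 − 650·5.4 = 0 → M_O = -12450 N·m.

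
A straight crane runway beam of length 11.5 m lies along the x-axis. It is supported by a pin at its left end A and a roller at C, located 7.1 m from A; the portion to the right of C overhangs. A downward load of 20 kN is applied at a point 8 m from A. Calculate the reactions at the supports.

ΣM about A: C_y·7.1 − 20·8 = 0 → C_y = 160/7.1 = 22.5352 ≈ 22.54 kN.
ΣF_y = 0: A_y + 22.5352 − 20 = 0 → A_y = -2.535 kN.
ΣF_x = 0: no horizontal applied forces, so A_x = 0.

A_x = 0, A_y = -2.535 kN, C_y = 22.54 kN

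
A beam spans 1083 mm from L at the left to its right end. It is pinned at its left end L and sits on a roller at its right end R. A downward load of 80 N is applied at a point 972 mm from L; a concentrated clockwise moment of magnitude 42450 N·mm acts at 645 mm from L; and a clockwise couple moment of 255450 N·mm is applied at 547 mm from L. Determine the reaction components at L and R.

ΣM about L: R_y·1083 − 80·972 − 42450 − 255450 = 0 → R_y = 375660/1083 = 346.87 ≈ 346.9 N.
ΣF_y = 0: L_y + 346.87 − 80 = 0 → L_y = -266.9 N.
ΣF_x = 0: no horizontal applied forces, so L_x = 0.

L_x = 0, L_y = -266.9 N, R_y = 346.9 N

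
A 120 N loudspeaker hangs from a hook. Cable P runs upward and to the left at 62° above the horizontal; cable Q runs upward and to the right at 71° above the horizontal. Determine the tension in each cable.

ΣF_x = 0: −T_P·cos62° + T_Q·cos71° = 0 → T_Q = 1.44201·T_P.
ΣF_y = 0: T_P·sin62° + T_Q·sin71° = 120.
Substitute: T_P·(0.882948 + 1.44201·0.945519) = 120 → T_P = 53.4189 ≈ 53.42 N.
Then T_Q = 1.44201 × 53.4189 = 77.03 N.

T_P = 53.42 N, T_Q = 77.03 N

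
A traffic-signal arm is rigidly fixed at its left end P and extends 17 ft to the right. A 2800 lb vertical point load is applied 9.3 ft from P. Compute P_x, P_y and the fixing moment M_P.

ΣF_x = 0: P_x = 0.
ΣF_y = 0: P_y − 2800 = 0 → P_y = 2800 lb.
ΣM about P: M_P − 2800·9.3 = 0 → M_P = 26040 lb·ft.

P_x = 0, P_y = 2800 lb, M_P = 26040 lb·ft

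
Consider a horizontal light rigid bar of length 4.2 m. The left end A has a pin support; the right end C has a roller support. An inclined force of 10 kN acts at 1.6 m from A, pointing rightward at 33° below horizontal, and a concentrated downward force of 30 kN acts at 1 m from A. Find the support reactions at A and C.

A_x = -8.387 kN, A_y = 26.23 kN, C_y = 9.218 kN

Taking moments about A: C_y·4.2 − 10·sin33°·1.6 − 30·1 = 0 → C_y = 38.7142/4.2 = 9.21767 ≈ 9.218 kN.
ΣF_y = 0: A_y + 9.21767 − 10·sin33° − 30 = 0 → A_y = 26.23 kN.
ΣF_x = 0: A_x + 10·cos33° = 0 → A_x = -8.387 kN.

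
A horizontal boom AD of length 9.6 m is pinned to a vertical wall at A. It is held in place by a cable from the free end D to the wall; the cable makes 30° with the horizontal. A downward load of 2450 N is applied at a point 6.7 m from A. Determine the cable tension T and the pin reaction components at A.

T = 3420 N, A_x = 2962 N, A_y = 740.1 N

ΣM about A: T·sin30°·9.6 − 2450·6.7 = 0 → T = 16415/(9.6·0.5) = 3419.79 ≈ 3420 N.
ΣF_x = 0: A_x − T·cos30° = 0 → A_x = 3419.79 × 0.866025 = 2962 N.
ΣF_y = 0: A_y + T·sin30° − 2450 = 0 → A_y = 2450 − 3419.79 × 0.5 = 740.1 N.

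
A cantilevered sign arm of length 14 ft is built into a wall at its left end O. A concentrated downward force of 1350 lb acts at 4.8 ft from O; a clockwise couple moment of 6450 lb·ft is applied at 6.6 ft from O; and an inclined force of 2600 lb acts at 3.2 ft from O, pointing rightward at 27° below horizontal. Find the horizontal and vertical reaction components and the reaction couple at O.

O_x = -2317 lb, O_y = 2530 lb, M_O = 16710 lb·ft

ΣF_x = 0: O_x + 2600·cos27° = 0 → O_x = -2317 lb.
ΣF_y = 0: O_y − 1350 − 2600·sin27° = 0 → O_y = 2530 lb.
ΣM about O: M_O − 1350·4.8 − 6450 − 2600·sin27°·3.2 = 0 → M_O = 16710 lb·ft.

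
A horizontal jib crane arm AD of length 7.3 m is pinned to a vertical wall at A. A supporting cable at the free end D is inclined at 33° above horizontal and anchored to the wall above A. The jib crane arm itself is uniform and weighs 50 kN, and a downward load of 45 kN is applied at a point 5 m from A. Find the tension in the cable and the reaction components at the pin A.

T = 102.5 kN, A_x = 85.96 kN, A_y = 39.18 kN

ΣM about A: T·sin33°·7.3 − 50·3.65 − 45·5 = 0 → T = 407.5/(7.3·0.544639) = 102.493 ≈ 102.5 kN.
ΣF_x = 0: A_x − T·cos33° = 0 → A_x = 102.493 × 0.838671 = 85.96 kN.
ΣF_y = 0: A_y + T·sin33° − 50 − 45 = 0 → A_y = 95 − 102.493 × 0.544639 = 39.18 kN.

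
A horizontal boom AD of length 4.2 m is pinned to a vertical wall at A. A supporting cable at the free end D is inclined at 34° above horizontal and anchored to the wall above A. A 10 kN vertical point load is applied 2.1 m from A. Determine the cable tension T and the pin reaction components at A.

T = 8.941 kN, A_x = 7.413 kN, A_y = 5.000 kN

ΣM about A: T·sin34°·4.2 − 10·2.1 = 0 → T = 21/(4.2·0.559193) = 8.94146 ≈ 8.941 kN.
ΣF_x = 0: A_x − T·cos34° = 0 → A_x = 8.94146 × 0.829038 = 7.413 kN.
ΣF_y = 0: A_y + T·sin34° − 10 = 0 → A_y = 10 − 8.94146 × 0.559193 = 5.000 kN.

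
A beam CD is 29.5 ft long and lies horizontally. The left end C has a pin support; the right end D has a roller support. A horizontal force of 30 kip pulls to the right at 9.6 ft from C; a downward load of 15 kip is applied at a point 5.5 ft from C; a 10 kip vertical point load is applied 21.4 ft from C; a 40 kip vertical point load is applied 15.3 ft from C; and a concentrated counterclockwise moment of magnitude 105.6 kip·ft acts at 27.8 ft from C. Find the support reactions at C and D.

C_x = -30.00 kip, C_y = 37.78 kip, D_y = 27.22 kip

Taking moments about C: D_y·29.5 − 15·5.5 − 10·21.4 − 40·15.3 + 105.6 = 0 → D_y = 802.9/29.5 = 27.2169 ≈ 27.22 kip.
ΣF_y = 0: C_y + 27.2169 − 15 − 10 − 40 = 0 → C_y = 37.78 kip.
ΣF_x = 0: C_x + 30 = 0 → C_x = -30.00 kip.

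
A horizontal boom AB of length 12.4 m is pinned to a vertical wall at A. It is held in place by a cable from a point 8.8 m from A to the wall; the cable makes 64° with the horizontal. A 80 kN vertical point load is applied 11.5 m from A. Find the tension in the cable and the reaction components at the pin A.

ΣM about A: T·sin64°·8.8 − 80·11.5 = 0 → T = 920/(8.8·0.898794) = 116.317 ≈ 116.3 kN.
ΣF_x = 0: A_x − T·cos64° = 0 → A_x = 116.317 × 0.438371 = 50.99 kN.
ΣF_y = 0: A_y + T·sin64° − 80 = 0 → A_y = 80 − 116.317 × 0.898794 = -24.55 kN.

T = 116.3 kN, A_x = 50.99 kN, A_y = -24.55 kN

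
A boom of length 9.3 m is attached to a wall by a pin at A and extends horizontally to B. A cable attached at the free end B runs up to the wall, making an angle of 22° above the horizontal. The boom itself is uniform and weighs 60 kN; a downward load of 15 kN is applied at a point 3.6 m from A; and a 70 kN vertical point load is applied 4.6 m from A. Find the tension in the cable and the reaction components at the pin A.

ΣM about A: T·sin22°·9.3 − 60·4.65 − 15·3.6 − 70·4.6 = 0 → T = 655/(9.3·0.374607) = 188.011 ≈ 188.0 kN.
ΣF_x = 0: A_x − T·cos22° = 0 → A_x = 188.011 × 0.927184 = 174.3 kN.
ΣF_y = 0: A_y + T·sin22° − 60 − 15 − 70 = 0 → A_y = 145 − 188.011 × 0.374607 = 74.57 kN.

T = 188.0 kN, A_x = 174.3 kN, A_y = 74.57 kN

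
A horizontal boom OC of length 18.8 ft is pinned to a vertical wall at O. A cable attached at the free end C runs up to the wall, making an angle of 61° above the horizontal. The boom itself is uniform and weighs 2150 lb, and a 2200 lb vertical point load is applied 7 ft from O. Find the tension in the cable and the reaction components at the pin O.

ΣM about O: T·sin61°·18.8 − 2150·9.4 − 2200·7 = 0 → T = 35610/(18.8·0.87462) = 2165.68 ≈ 2166 lb.
ΣF_x = 0: O_x − T·cos61° = 0 → O_x = 2165.68 × 0.48481 = 1050 lb.
ΣF_y = 0: O_y + T·sin61° − 2150 − 2200 = 0 → O_y = 4350 − 2165.68 × 0.87462 = 2456 lb.

T = 2166 lb, O_x = 1050 lb, O_y = 2456 lb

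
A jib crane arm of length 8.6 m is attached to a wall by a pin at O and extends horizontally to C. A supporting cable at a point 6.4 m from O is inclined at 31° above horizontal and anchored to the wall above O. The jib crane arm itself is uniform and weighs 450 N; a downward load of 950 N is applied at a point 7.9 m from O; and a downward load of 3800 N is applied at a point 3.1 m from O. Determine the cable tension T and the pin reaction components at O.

ΣM about O: T·sin31°·6.4 − 450·4.3 − 950·7.9 − 3800·3.1 = 0 → T = 21220/(6.4·0.515038) = 6437.63 ≈ 6438 N.
ΣF_x = 0: O_x − T·cos31° = 0 → O_x = 6437.63 × 0.857167 = 5518 N.
ΣF_y = 0: O_y + T·sin31° − 450 − 950 − 3800 = 0 → O_y = 5200 − 6437.63 × 0.515038 = 1884 N.

T = 6438 N, O_x = 5518 N, O_y = 1884 N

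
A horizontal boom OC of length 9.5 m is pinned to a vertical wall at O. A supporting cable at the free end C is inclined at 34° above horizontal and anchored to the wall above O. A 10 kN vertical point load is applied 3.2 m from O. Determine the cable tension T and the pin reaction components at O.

T = 6.024 kN, O_x = 4.994 kN, O_y = 6.632 kN

ΣM about O: T·sin34°·9.5 − 10·3.2 = 0 → T = 32/(9.5·0.559193) = 6.02372 ≈ 6.024 kN.
ΣF_x = 0: O_x − T·cos34° = 0 → O_x = 6.02372 × 0.829038 = 4.994 kN.
ΣF_y = 0: O_y + T·sin34° − 10 = 0 → O_y = 10 − 6.02372 × 0.559193 = 6.632 kN.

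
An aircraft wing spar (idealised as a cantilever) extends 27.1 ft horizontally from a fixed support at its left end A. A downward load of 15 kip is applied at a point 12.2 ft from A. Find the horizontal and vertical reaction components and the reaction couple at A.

A_x = 0, A_y = 15.00 kip, M_A = 183.0 kip·ft

ΣF_x = 0: A_x = 0.
ΣF_y = 0: A_y − 15 = 0 → A_y = 15.00 kip.
ΣM about A: M_A − 15·12.2 = 0 → M_A = 183.0 kip·ft.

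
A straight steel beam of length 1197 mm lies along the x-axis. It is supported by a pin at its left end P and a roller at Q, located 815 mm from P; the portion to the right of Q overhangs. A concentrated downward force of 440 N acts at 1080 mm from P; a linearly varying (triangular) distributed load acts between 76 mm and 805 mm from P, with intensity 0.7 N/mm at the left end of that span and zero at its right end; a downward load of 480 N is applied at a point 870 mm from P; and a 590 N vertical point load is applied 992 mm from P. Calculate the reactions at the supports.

Resultant of the triangular load: ½ × 0.7 × 729 = 255.15 N, acting at 319 mm from P (one-third of the span from the peak).
Taking moments about P: Q_y·815 − 440·1080 − (½·0.7·729)·319 − 480·870 − 590·992 = 0 → Q_y = 1559472.85/815 = 1913.46 ≈ 1913 N.
ΣF_y = 0: P_y + 1913.46 − 440 − ½·0.7·729 − 480 − 590 = 0 → P_y = -148.3 N.
ΣF_x = 0: no horizontal applied forces, so P_x = 0.

P_x = 0, P_y = -148.3 N, Q_y = 1913 N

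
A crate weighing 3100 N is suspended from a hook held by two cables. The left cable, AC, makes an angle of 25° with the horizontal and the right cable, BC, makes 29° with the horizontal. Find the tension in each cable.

ΣF_x = 0: −T_AC·cos25° + T_BC·cos29° = 0 → T_BC = 1.03623·T_AC.
ΣF_y = 0: T_AC·sin25° + T_BC·sin29° = 3100.
Substitute: T_AC·(0.422618 + 1.03623·0.48481) = 3100 → T_AC = 3351.38 ≈ 3351 N.
Then T_BC = 1.03623 × 3351.38 = 3473 N.

T_AC = 3351 N, T_BC = 3473 N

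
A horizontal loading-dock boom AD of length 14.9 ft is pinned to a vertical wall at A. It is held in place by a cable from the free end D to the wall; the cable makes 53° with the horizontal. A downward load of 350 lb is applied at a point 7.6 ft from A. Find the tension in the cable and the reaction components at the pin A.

T = 223.5 lb, A_x = 134.5 lb, A_y = 171.5 lb

ΣM about A: T·sin53°·14.9 − 350·7.6 = 0 → T = 2660/(14.9·0.798636) = 223.535 ≈ 223.5 lb.
ΣF_x = 0: A_x − T·cos53° = 0 → A_x = 223.535 × 0.601815 = 134.5 lb.
ΣF_y = 0: A_y + T·sin53° − 350 = 0 → A_y = 350 − 223.535 × 0.798636 = 171.5 lb.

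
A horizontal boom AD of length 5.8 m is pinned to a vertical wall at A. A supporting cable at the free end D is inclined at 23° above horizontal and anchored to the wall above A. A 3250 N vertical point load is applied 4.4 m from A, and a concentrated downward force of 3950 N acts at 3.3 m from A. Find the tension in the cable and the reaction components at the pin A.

ΣM about A: T·sin23°·5.8 − 3250·4.4 − 3950·3.3 = 0 → T = 27335/(5.8·0.390731) = 12061.8 ≈ 12060 N.
ΣF_x = 0: A_x − T·cos23° = 0 → A_x = 12061.8 × 0.920505 = 11100 N.
ΣF_y = 0: A_y + T·sin23° − 3250 − 3950 = 0 → A_y = 7200 − 12061.8 × 0.390731 = 2487 N.

T = 12060 N, A_x = 11100 N, A_y = 2487 N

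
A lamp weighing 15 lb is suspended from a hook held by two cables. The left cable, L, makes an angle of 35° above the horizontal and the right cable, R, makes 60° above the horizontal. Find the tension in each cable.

ΣF_x = 0: −T_L·cos35° + T_R·cos60° = 0 → T_R = 1.6383·T_L.
ΣF_y = 0: T_L·sin35° + T_R·sin60° = 15.
Substitute: T_L·(0.573576 + 1.6383·0.866025) = 15 → T_L = 7.52867 ≈ 7.529 lb.
Then T_R = 1.6383 × 7.52867 = 12.33 lb.

T_L = 7.529 lb, T_R = 12.33 lb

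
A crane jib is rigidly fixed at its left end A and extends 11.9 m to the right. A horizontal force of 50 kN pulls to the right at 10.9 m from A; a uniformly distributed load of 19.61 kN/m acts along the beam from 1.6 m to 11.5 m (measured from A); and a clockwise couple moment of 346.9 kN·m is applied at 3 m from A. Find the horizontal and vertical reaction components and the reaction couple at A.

Resultant of the distributed load: 19.61 × 9.9 = 194.139 kN at 6.55 m from A.
ΣF_x = 0: A_x + 50 = 0 → A_x = -50.00 kN.
ΣF_y = 0: A_y − 19.61·9.9 = 0 → A_y = 194.1 kN.
ΣM about A: M_A − (19.61·9.9)·6.55 − 346.9 = 0 → M_A = 1619 kN·m.

A_x = -50.00 kN, A_y = 194.1 kN, M_A = 1619 kN·m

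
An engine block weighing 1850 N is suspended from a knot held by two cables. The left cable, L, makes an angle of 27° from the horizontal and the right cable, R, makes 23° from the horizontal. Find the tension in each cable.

T_L = 2223 N, T_R = 2152 N

ΣF_x = 0: −T_L·cos27° + T_R·cos23° = 0 → T_R = 0.967954·T_L.
ΣF_y = 0: T_L·sin27° + T_R·sin23° = 1850.
Substitute: T_L·(0.45399 + 0.967954·0.390731) = 1850 → T_L = 2223.02 ≈ 2223 N.
Then T_R = 0.967954 × 2223.02 = 2152 N.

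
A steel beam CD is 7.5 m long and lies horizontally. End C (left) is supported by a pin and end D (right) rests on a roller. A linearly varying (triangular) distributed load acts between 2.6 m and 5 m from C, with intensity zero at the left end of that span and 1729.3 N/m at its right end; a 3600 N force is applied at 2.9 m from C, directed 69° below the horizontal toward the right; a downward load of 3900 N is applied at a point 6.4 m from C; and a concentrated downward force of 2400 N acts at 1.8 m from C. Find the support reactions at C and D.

Resultant of the triangular load: ½ × 1729.3 × 2.4 = 2075.16 N, acting at 4.2 m from C (one-third of the span from the peak).
ΣM about C: D_y·7.5 − (½·1729.3·2.4)·4.2 − 3600·sin69°·2.9 − 3900·6.4 − 2400·1.8 = 0 → D_y = 47742.3/7.5 = 6365.64 ≈ 6366 N.
ΣF_y = 0: C_y + 6365.64 − ½·1729.3·2.4 − 3600·sin69° − 3900 − 2400 = 0 → C_y = 5370 N.
ΣF_x = 0: C_x + 3600·cos69° = 0 → C_x = -1290 N.

C_x = -1290 N, C_y = 5370 N, D_y = 6366 N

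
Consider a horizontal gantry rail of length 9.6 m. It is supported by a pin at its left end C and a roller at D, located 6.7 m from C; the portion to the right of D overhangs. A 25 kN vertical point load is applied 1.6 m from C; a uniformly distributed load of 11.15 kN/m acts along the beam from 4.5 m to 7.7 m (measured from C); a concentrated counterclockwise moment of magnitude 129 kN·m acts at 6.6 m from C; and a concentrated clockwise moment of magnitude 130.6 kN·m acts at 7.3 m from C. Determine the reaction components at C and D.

C_x = 0, C_y = 21.99 kN, D_y = 38.69 kN

Resultant of the distributed load: 11.15 × 3.2 = 35.68 kN at 6.1 m from C.
Taking moments about C: D_y·6.7 − 25·1.6 − (11.15·3.2)·6.1 + 129 − 130.6 = 0 → D_y = 259.248/6.7 = 38.6937 ≈ 38.69 kN.
ΣF_y = 0: C_y + 38.6937 − 25 − 11.15·3.2 = 0 → C_y = 21.99 kN.
ΣF_x = 0: no horizontal applied forces, so C_x = 0.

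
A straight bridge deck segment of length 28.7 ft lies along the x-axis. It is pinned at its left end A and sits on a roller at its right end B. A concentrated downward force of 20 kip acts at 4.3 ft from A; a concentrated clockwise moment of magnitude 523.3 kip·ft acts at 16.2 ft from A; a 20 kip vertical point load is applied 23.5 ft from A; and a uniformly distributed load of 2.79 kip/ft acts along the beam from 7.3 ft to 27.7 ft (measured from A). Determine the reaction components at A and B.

Resultant of the distributed load: 2.79 × 20.4 = 56.916 kip at 17.5 ft from A.
ΣM about A: B_y·28.7 − 20·4.3 − 523.3 − 20·23.5 − (2.79·20.4)·17.5 = 0 → B_y = 2075.33/28.7 = 72.3111 ≈ 72.31 kip.
ΣF_y = 0: A_y + 72.3111 − 20 − 20 − 2.79·20.4 = 0 → A_y = 24.60 kip.
ΣF_x = 0: no horizontal applied forces, so A_x = 0.

A_x = 0, A_y = 24.60 kip, B_y = 72.31 kip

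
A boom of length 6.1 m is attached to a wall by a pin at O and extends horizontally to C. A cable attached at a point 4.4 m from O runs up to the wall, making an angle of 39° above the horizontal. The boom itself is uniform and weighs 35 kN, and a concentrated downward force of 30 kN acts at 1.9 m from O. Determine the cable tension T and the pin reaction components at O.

ΣM about O: T·sin39°·4.4 − 35·3.05 − 30·1.9 = 0 → T = 163.75/(4.4·0.62932) = 59.1367 ≈ 59.14 kN.
ΣF_x = 0: O_x − T·cos39° = 0 → O_x = 59.1367 × 0.777146 = 45.96 kN.
ΣF_y = 0: O_y + T·sin39° − 35 − 30 = 0 → O_y = 65 − 59.1367 × 0.62932 = 27.78 kN.

T = 59.14 kN, O_x = 45.96 kN, O_y = 27.78 kN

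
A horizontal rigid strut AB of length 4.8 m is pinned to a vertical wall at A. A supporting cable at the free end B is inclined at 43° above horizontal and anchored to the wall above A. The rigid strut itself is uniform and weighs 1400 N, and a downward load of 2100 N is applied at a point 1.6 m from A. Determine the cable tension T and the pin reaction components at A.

T = 2053 N, A_x = 1501 N, A_y = 2100 N

ΣM about A: T·sin43°·4.8 − 1400·2.4 − 2100·1.6 = 0 → T = 6720/(4.8·0.681998) = 2052.79 ≈ 2053 N.
ΣF_x = 0: A_x − T·cos43° = 0 → A_x = 2052.79 × 0.731354 = 1501 N.
ΣF_y = 0: A_y + T·sin43° − 1400 − 2100 = 0 → A_y = 3500 − 2052.79 × 0.681998 = 2100 N.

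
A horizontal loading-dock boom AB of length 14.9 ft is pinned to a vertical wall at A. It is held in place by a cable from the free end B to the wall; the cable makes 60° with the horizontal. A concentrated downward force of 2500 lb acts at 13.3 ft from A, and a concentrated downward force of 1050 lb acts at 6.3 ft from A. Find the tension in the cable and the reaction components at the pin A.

ΣM about A: T·sin60°·14.9 − 2500·13.3 − 1050·6.3 = 0 → T = 39865/(14.9·0.866025) = 3089.41 ≈ 3089 lb.
ΣF_x = 0: A_x − T·cos60° = 0 → A_x = 3089.41 × 0.5 = 1545 lb.
ΣF_y = 0: A_y + T·sin60° − 2500 − 1050 = 0 → A_y = 3550 − 3089.41 × 0.866025 = 874.5 lb.

T = 3089 lb, A_x = 1545 lb, A_y = 874.5 lb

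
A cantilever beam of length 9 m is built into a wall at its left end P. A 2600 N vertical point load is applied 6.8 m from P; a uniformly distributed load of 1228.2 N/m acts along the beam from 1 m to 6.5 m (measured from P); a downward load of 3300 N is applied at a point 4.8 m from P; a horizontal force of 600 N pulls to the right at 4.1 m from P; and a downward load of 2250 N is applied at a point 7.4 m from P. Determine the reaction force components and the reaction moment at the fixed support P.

Resultant of the distributed load: 1228.2 × 5.5 = 6755.1 N at 3.75 m from P.
ΣF_x = 0: P_x + 600 = 0 → P_x = -600.0 N.
ΣF_y = 0: P_y − 2600 − 1228.2·5.5 − 3300 − 2250 = 0 → P_y = 14910 N.
ΣM about P: M_P − 2600·6.8 − (1228.2·5.5)·3.75 − 3300·4.8 − 2250·7.4 = 0 → M_P = 75500 N·m.

P_x = -600.0 N, P_y = 14910 N, M_P = 75500 N·m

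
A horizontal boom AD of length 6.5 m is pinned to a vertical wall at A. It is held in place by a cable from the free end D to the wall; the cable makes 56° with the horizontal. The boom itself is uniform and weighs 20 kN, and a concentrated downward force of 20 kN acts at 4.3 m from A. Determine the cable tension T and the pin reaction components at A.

T = 28.02 kN, A_x = 15.67 kN, A_y = 16.77 kN

ΣM about A: T·sin56°·6.5 − 20·3.25 − 20·4.3 = 0 → T = 151/(6.5·0.829038) = 28.0214 ≈ 28.02 kN.
ΣF_x = 0: A_x − T·cos56° = 0 → A_x = 28.0214 × 0.559193 = 15.67 kN.
ΣF_y = 0: A_y + T·sin56° − 20 − 20 = 0 → A_y = 40 − 28.0214 × 0.829038 = 16.77 kN.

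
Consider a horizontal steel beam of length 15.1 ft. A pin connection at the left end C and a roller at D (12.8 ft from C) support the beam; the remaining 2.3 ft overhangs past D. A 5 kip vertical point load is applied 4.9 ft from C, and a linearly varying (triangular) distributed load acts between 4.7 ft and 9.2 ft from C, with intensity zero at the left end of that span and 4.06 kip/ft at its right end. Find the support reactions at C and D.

C_x = 0, C_y = 6.726 kip, D_y = 7.409 kip

Resultant of the triangular load: ½ × 4.06 × 4.5 = 9.135 kip, acting at 7.7 ft from C (one-third of the span from the peak).
Moments about C: D_y·12.8 − 5·4.9 − (½·4.06·4.5)·7.7 = 0 → D_y = 94.8395/12.8 = 7.40934 ≈ 7.409 kip.
ΣF_y = 0: C_y + 7.40934 − 5 − ½·4.06·4.5 = 0 → C_y = 6.726 kip.
ΣF_x = 0: no horizontal applied forces, so C_x = 0.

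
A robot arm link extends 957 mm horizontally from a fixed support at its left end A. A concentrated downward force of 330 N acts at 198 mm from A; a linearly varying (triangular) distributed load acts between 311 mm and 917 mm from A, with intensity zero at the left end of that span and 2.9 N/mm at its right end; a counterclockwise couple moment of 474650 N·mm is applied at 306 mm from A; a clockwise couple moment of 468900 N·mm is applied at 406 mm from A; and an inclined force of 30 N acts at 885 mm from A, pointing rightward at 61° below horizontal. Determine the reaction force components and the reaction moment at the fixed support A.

Resultant of the triangular load: ½ × 2.9 × 606 = 878.7 N, acting at 715 mm from A (one-third of the span from the peak).
ΣF_x = 0: A_x + 30·cos61° = 0 → A_x = -14.54 N.
ΣF_y = 0: A_y − 330 − ½·2.9·606 − 30·sin61° = 0 → A_y = 1235 N.
ΣM about A: M_A − 330·198 − (½·2.9·606)·715 + 474650 − 468900 − 30·sin61°·885 = 0 → M_A = 711100 N·mm.

A_x = -14.54 N, A_y = 1235 N, M_A = 711100 N·mm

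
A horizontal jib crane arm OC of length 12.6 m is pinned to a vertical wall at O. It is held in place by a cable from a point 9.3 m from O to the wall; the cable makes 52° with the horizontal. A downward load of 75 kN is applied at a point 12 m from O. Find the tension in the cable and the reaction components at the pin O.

ΣM about O: T·sin52°·9.3 − 75·12 = 0 → T = 900/(9.3·0.788011) = 122.808 ≈ 122.8 kN.
ΣF_x = 0: O_x − T·cos52° = 0 → O_x = 122.808 × 0.615661 = 75.61 kN.
ΣF_y = 0: O_y + T·sin52° − 75 = 0 → O_y = 75 − 122.808 × 0.788011 = -21.77 kN.

T = 122.8 kN, O_x = 75.61 kN, O_y = -21.77 kN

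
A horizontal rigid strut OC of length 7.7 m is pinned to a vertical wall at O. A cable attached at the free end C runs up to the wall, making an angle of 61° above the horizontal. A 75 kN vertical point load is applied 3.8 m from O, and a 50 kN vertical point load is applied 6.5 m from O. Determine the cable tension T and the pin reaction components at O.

T = 90.58 kN, O_x = 43.91 kN, O_y = 45.78 kN

ΣM about O: T·sin61°·7.7 − 75·3.8 − 50·6.5 = 0 → T = 610/(7.7·0.87462) = 90.5774 ≈ 90.58 kN.
ΣF_x = 0: O_x − T·cos61° = 0 → O_x = 90.5774 × 0.48481 = 43.91 kN.
ΣF_y = 0: O_y + T·sin61° − 75 − 50 = 0 → O_y = 125 − 90.5774 × 0.87462 = 45.78 kN.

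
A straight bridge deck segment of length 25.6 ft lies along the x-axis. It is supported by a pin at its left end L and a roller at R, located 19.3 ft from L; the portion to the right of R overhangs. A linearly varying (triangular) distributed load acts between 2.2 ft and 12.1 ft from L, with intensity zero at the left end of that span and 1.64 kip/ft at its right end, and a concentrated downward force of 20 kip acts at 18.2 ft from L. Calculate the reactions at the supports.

Resultant of the triangular load: ½ × 1.64 × 9.9 = 8.118 kip, acting at 8.8 ft from L (one-third of the span from the peak).
Moments about L: R_y·19.3 − (½·1.64·9.9)·8.8 − 20·18.2 = 0 → R_y = 435.4384/19.3 = 22.5616 ≈ 22.56 kip.
ΣF_y = 0: L_y + 22.5616 − ½·1.64·9.9 − 20 = 0 → L_y = 5.556 kip.
ΣF_x = 0: no horizontal applied forces, so L_x = 0.

L_x = 0, L_y = 5.556 kip, R_y = 22.56 kip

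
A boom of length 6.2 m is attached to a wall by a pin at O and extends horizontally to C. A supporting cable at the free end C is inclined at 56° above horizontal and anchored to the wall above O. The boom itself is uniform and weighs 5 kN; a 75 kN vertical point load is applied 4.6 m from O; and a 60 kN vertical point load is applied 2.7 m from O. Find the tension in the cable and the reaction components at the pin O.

ΣM about O: T·sin56°·6.2 − 5·3.1 − 75·4.6 − 60·2.7 = 0 → T = 522.5/(6.2·0.829038) = 101.653 ≈ 101.7 kN.
ΣF_x = 0: O_x − T·cos56° = 0 → O_x = 101.653 × 0.559193 = 56.84 kN.
ΣF_y = 0: O_y + T·sin56° − 5 − 75 − 60 = 0 → O_y = 140 − 101.653 × 0.829038 = 55.73 kN.

T = 101.7 kN, O_x = 56.84 kN, O_y = 55.73 kN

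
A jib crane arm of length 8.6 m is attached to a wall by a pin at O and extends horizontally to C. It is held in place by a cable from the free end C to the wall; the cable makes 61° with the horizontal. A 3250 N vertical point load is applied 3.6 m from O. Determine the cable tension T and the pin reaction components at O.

ΣM about O: T·sin61°·8.6 − 3250·3.6 = 0 → T = 11700/(8.6·0.87462) = 1555.49 ≈ 1555 N.
ΣF_x = 0: O_x − T·cos61° = 0 → O_x = 1555.49 × 0.48481 = 754.1 N.
ΣF_y = 0: O_y + T·sin61° − 3250 = 0 → O_y = 3250 − 1555.49 × 0.87462 = 1890 N.

T = 1555 N, O_x = 754.1 N, O_y = 1890 N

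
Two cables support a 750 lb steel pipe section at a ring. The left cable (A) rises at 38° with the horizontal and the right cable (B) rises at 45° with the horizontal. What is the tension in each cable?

ΣF_x = 0: −T_A·cos38° + T_B·cos45° = 0 → T_B = 1.11442·T_A.
ΣF_y = 0: T_A·sin38° + T_B·sin45° = 750.
Substitute: T_A·(0.615661 + 1.11442·0.707107) = 750 → T_A = 534.312 ≈ 534.3 lb.
Then T_B = 1.11442 × 534.312 = 595.4 lb.

T_A = 534.3 lb, T_B = 595.4 lb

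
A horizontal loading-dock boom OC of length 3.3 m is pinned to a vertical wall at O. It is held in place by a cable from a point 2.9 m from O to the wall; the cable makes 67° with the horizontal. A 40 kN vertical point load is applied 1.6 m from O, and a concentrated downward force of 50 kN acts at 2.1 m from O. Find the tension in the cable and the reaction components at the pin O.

T = 63.31 kN, O_x = 24.74 kN, O_y = 31.72 kN

ΣM about O: T·sin67°·2.9 − 40·1.6 − 50·2.1 = 0 → T = 169/(2.9·0.920505) = 63.3086 ≈ 63.31 kN.
ΣF_x = 0: O_x − T·cos67° = 0 → O_x = 63.3086 × 0.390731 = 24.74 kN.
ΣF_y = 0: O_y + T·sin67° − 40 − 50 = 0 → O_y = 90 − 63.3086 × 0.920505 = 31.72 kN.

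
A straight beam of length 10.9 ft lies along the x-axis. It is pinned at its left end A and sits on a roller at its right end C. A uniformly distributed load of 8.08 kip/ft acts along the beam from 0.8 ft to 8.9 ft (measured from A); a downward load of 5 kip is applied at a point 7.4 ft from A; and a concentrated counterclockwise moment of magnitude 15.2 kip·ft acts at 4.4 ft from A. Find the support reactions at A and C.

Resultant of the distributed load: 8.08 × 8.1 = 65.448 kip at 4.85 ft from A.
ΣM about A: C_y·10.9 − (8.08·8.1)·4.85 − 5·7.4 + 15.2 = 0 → C_y = 339.2228/10.9 = 31.1214 ≈ 31.12 kip.
ΣF_y = 0: A_y + 31.1214 − 8.08·8.1 − 5 = 0 → A_y = 39.33 kip.
ΣF_x = 0: no horizontal applied forces, so A_x = 0.

A_x = 0, A_y = 39.33 kip, C_y = 31.12 kip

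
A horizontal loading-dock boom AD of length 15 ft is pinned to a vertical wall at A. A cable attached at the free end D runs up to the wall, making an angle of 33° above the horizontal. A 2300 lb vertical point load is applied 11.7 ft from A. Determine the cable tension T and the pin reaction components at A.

T = 3294 lb, A_x = 2763 lb, A_y = 506.0 lb

ΣM about A: T·sin33°·15 − 2300·11.7 = 0 → T = 26910/(15·0.544639) = 3293.92 ≈ 3294 lb.
ΣF_x = 0: A_x − T·cos33° = 0 → A_x = 3293.92 × 0.838671 = 2763 lb.
ΣF_y = 0: A_y + T·sin33° − 2300 = 0 → A_y = 2300 − 3293.92 × 0.544639 = 506.0 lb.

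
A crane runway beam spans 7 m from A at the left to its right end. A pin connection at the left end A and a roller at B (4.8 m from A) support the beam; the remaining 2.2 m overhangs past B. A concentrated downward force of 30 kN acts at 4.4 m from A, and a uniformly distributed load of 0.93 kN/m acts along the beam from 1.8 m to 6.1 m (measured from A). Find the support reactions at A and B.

Resultant of the distributed load: 0.93 × 4.3 = 3.999 kN at 3.95 m from A.
Taking moments about A: B_y·4.8 − 30·4.4 − (0.93·4.3)·3.95 = 0 → B_y = 147.79605/4.8 = 30.7908 ≈ 30.79 kN.
ΣF_y = 0: A_y + 30.7908 − 30 − 0.93·4.3 = 0 → A_y = 3.208 kN.
ΣF_x = 0: no horizontal applied forces, so A_x = 0.

A_x = 0, A_y = 3.208 kN, B_y = 30.79 kN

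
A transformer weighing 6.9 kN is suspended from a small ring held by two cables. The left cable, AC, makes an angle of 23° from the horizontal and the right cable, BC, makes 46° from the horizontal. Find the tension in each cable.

T_AC = 5.134 kN, T_BC = 6.803 kN

ΣF_x = 0: −T_AC·cos23° + T_BC·cos46° = 0 → T_BC = 1.32512·T_AC.
ΣF_y = 0: T_AC·sin23° + T_BC·sin46° = 6.9.
Substitute: T_AC·(0.390731 + 1.32512·0.71934) = 6.9 → T_AC = 5.13415 ≈ 5.134 kN.
Then T_BC = 1.32512 × 5.13415 = 6.803 kN.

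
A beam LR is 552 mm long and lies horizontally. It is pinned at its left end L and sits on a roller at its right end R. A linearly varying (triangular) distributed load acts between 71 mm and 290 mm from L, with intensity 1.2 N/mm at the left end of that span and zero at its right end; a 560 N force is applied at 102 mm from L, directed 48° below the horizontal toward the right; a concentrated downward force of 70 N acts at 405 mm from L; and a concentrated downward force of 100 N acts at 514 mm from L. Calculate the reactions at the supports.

Resultant of the triangular load: ½ × 1.2 × 219 = 131.4 N, acting at 144 mm from L (one-third of the span from the peak).
Taking moments about L: R_y·552 − (½·1.2·219)·144 − 560·sin48°·102 − 70·405 − 100·514 = 0 → R_y = 141120/552 = 255.652 ≈ 255.7 N.
ΣF_y = 0: L_y + 255.652 − ½·1.2·219 − 560·sin48° − 70 − 100 = 0 → L_y = 461.9 N.
ΣF_x = 0: L_x + 560·cos48° = 0 → L_x = -374.7 N.

L_x = -374.7 N, L_y = 461.9 N, R_y = 255.7 N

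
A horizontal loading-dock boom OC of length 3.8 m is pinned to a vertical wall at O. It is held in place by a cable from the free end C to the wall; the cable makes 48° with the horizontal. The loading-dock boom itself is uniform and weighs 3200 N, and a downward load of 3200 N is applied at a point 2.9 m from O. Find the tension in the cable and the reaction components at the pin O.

ΣM about O: T·sin48°·3.8 − 3200·1.9 − 3200·2.9 = 0 → T = 15360/(3.8·0.743145) = 5439.19 ≈ 5439 N.
ΣF_x = 0: O_x − T·cos48° = 0 → O_x = 5439.19 × 0.669131 = 3640 N.
ΣF_y = 0: O_y + T·sin48° − 3200 − 3200 = 0 → O_y = 6400 − 5439.19 × 0.743145 = 2358 N.

T = 5439 N, O_x = 3640 N, O_y = 2358 N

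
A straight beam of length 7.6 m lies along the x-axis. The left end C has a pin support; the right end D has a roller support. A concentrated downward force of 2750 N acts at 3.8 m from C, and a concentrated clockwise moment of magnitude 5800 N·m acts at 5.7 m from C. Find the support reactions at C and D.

Taking moments about C: D_y·7.6 − 2750·3.8 − 5800 = 0 → D_y = 16250/7.6 = 2138.16 ≈ 2138 N.
ΣF_y = 0: C_y + 2138.16 − 2750 = 0 → C_y = 611.8 N.
ΣF_x = 0: no horizontal applied forces, so C_x = 0.

C_x = 0, C_y = 611.8 N, D_y = 2138 N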